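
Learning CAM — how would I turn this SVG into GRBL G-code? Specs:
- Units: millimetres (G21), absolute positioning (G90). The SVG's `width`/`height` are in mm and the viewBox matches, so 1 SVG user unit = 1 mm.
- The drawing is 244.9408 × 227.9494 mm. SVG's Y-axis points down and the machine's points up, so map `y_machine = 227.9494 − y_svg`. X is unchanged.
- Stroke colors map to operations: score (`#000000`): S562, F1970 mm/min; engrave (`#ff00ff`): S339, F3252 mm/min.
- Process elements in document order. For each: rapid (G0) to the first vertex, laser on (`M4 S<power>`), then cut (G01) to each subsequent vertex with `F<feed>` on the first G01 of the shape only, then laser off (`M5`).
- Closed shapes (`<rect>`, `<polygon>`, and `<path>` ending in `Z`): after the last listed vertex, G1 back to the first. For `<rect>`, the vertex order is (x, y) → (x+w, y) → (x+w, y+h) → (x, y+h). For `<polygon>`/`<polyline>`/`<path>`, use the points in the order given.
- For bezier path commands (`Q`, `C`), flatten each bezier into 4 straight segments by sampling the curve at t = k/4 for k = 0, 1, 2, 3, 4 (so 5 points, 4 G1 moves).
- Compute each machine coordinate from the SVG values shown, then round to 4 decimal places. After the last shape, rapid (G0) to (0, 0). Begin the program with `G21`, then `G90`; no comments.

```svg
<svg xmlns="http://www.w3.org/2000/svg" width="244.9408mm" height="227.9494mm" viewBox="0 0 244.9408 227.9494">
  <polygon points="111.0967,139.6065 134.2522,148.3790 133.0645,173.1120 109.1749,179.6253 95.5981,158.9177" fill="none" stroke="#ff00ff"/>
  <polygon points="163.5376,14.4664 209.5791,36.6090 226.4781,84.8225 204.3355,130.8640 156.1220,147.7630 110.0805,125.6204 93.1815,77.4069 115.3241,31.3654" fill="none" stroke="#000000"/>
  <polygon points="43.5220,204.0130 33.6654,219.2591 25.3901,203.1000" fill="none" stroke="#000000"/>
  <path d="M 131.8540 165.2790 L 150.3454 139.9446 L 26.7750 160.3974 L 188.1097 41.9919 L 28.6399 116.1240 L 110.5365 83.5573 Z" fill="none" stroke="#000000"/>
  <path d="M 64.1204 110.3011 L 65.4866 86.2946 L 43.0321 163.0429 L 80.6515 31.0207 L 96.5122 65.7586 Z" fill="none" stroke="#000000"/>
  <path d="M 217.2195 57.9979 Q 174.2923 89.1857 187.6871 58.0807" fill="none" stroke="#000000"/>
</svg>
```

1 u = 1 mm; y_m = 227.9494 − y.

[1] `<polygon>` regular polygon, #ff00ff→engrave S339 F3252: (111.0967,88.3429) → (134.2522,79.5704) → (133.0645,54.8374) → (109.1749,48.3241) → (95.5981,69.0317) → (111.0967,88.3429) (closed)

[2] `<polygon>` regular polygon, #000000→score S562 F1970: (163.5376,213.4830) → (209.5791,191.3404) → (226.4781,143.1269) → (204.3355,97.0854) → (156.1220,80.1864) → (110.0805,102.3290) → (93.1815,150.5425) → (115.3241,196.5840) → (163.5376,213.4830) (closed)

[3] `<polygon>` regular polygon, #000000→score S562 F1970: (43.5220,23.9364) → (33.6654,8.6903) → (25.3901,24.8494) → (43.5220,23.9364) (closed)

[4] `<path>` closed polygon, #000000→score S562 F1970: (131.8540,62.6704) → (150.3454,88.0048) → (26.7750,67.5520) → (188.1097,185.9575) → (28.6399,111.8254) → (110.5365,144.3921) → (131.8540,62.6704) (closed)

[5] `<path>` closed polygon, #000000→score S562 F1970: (64.1204,117.6483) → (65.4866,141.6548) → (43.0321,64.9065) → (80.6515,196.9287) → (96.5122,162.1908) → (64.1204,117.6483) (closed)

[6] `<path>` quadratic bezier, #000000→score S562 F1970: (217.2195,169.9515) → (199.2760,158.2509) → (188.3728,154.3369) → (184.5098,158.2095) → (187.6871,169.8687)

G21
G90
G0 X111.0967 Y88.3429
M4 S339
G01 X134.2522 Y79.5704 F3252
G01 X133.0645 Y54.8374
G01 X109.1749 Y48.3241
G01 X95.5981 Y69.0317
G01 X111.0967 Y88.3429
M5
G0 X163.5376 Y213.4830
M4 S562
G01 X209.5791 Y191.3404 F1970
G01 X226.4781 Y143.1269
G01 X204.3355 Y97.0854
G01 X156.1220 Y80.1864
G01 X110.0805 Y102.3290
G01 X93.1815 Y150.5425
G01 X115.3241 Y196.5840
G01 X163.5376 Y213.4830
M5
G0 X43.5220 Y23.9364
M4 S562
G01 X33.6654 Y8.6903 F1970
G01 X25.3901 Y24.8494
G01 X43.5220 Y23.9364
M5
G0 X131.8540 Y62.6704
M4 S562
G01 X150.3454 Y88.0048 F1970
G01 X26.7750 Y67.5520
G01 X188.1097 Y185.9575
G01 X28.6399 Y111.8254
G01 X110.5365 Y144.3921
G01 X131.8540 Y62.6704
M5
G0 X64.1204 Y117.6483
M4 S562
G01 X65.4866 Y141.6548 F1970
G01 X43.0321 Y64.9065
G01 X80.6515 Y196.9287
G01 X96.5122 Y162.1908
G01 X64.1204 Y117.6483
M5
G0 X217.2195 Y169.9515
M4 S562
G01 X199.2760 Y158.2509 F1970
G01 X188.3728 Y154.3369
G01 X184.5098 Y158.2095
G01 X187.6871 Y169.8687
M5
G0 X0.0000 Y0.0000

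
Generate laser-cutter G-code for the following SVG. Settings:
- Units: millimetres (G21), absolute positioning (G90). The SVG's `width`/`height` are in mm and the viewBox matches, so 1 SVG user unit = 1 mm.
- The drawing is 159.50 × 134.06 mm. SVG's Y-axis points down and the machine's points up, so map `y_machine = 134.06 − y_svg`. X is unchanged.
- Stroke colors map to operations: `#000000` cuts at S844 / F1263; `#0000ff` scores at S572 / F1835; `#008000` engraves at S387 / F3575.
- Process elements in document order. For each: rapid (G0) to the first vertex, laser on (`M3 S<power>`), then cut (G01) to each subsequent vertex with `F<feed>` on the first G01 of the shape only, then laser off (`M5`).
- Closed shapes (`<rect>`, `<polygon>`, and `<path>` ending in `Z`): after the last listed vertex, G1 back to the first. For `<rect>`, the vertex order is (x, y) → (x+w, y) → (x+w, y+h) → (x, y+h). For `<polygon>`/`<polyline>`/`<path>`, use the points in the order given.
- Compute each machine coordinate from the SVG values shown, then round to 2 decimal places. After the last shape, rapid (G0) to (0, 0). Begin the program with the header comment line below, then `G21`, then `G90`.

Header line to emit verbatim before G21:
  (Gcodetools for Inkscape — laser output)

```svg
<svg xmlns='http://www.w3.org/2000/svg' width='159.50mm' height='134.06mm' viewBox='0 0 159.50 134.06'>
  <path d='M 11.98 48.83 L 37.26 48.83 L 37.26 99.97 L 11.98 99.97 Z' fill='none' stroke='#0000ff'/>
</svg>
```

Since the viewBox matches the mm dimensions, user units are millimetres directly. The only transform is the Y-flip y_m = 134.06 − y_svg.

Shape 1 is a rectangle drawn with `<path>`. Its stroke #0000ff means score at S572, F1835. After flipping Y the toolpath is (11.98,85.23) → (37.26,85.23) → (37.26,34.09) → (11.98,34.09) → (11.98,85.23), returning to the start.

(Gcodetools for Inkscape — laser output)
G21
G90
G0 X11.98 Y85.23
M3 S572
G01 X37.26 Y85.23 F1835
G01 X37.26 Y34.09
G01 X11.98 Y34.09
G01 X11.98 Y85.23
M5
G0 X0.00 Y0.00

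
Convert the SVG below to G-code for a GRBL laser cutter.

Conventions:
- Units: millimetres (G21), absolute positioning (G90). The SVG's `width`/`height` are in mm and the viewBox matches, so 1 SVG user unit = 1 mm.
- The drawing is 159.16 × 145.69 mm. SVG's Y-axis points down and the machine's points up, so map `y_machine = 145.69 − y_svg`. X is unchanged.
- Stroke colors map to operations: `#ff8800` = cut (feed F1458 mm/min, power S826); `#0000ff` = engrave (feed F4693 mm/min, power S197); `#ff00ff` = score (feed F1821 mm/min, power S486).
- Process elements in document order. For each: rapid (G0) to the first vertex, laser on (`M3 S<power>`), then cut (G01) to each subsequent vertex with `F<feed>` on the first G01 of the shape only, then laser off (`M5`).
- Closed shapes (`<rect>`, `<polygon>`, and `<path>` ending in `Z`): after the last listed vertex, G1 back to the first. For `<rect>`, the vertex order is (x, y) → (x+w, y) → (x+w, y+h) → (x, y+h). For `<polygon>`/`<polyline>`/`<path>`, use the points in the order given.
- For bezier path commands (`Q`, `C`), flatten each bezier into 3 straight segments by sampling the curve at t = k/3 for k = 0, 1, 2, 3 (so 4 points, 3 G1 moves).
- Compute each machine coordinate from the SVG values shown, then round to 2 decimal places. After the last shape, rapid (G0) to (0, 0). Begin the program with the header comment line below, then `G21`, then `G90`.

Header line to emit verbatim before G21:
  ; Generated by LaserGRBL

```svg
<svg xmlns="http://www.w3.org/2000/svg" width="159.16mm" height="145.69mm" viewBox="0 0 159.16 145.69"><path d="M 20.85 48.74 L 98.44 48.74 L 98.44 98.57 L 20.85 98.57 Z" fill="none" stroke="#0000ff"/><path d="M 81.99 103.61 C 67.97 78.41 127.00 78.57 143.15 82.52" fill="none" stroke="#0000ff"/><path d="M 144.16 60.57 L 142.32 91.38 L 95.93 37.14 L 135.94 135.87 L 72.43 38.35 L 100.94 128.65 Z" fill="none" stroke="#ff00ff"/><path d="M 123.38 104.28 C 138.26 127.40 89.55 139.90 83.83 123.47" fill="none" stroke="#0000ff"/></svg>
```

Since the viewBox matches the mm dimensions, user units are millimetres directly. The only transform is the Y-flip y_m = 145.69 − y_svg.

Shape 1 is a rectangle drawn with `<path>`. Its stroke #0000ff means engrave at S197, F4693. After flipping Y the toolpath is (20.85,96.95) → (98.44,96.95) → (98.44,47.12) → (20.85,47.12) → (20.85,96.95), returning to the start.

Shape 2 is a cubic bezier drawn with `<path>`. Its stroke #0000ff means engrave at S197, F4693. After flipping Y the toolpath is (81.99,42.08) → (88.03,59.63) → (117.00,65.06) → (143.15,63.17).

Shape 3 is a closed polygon drawn with `<path>`. Its stroke #ff00ff means score at S486, F1821. After flipping Y the toolpath is (144.16,85.12) → (142.32,54.31) → (95.93,108.55) → (135.94,9.82) → (72.43,107.34) → (100.94,17.04) → (144.16,85.12), returning to the start.

Shape 4 is a cubic bezier drawn with `<path>`. Its stroke #0000ff means engrave at S197, F4693. After flipping Y the toolpath is (123.38,41.41) → (121.01,22.51) → (99.93,14.76) → (83.83,22.22).

; Generated by LaserGRBL
G21
G90
G0 X20.85 Y96.95
M3 S197
G01 X98.44 Y96.95 F4693
G01 X98.44 Y47.12
G01 X20.85 Y47.12
G01 X20.85 Y96.95
M5
G0 X81.99 Y42.08
M3 S197
G01 X88.03 Y59.63 F4693
G01 X117.00 Y65.06
G01 X143.15 Y63.17
M5
G0 X144.16 Y85.12
M3 S486
G01 X142.32 Y54.31 F1821
G01 X95.93 Y108.55
G01 X135.94 Y9.82
G01 X72.43 Y107.34
G01 X100.94 Y17.04
G01 X144.16 Y85.12
M5
G0 X123.38 Y41.41
M3 S197
G01 X121.01 Y22.51 F4693
G01 X99.93 Y14.76
G01 X83.83 Y22.22
M5
G0 X0.00 Y0.00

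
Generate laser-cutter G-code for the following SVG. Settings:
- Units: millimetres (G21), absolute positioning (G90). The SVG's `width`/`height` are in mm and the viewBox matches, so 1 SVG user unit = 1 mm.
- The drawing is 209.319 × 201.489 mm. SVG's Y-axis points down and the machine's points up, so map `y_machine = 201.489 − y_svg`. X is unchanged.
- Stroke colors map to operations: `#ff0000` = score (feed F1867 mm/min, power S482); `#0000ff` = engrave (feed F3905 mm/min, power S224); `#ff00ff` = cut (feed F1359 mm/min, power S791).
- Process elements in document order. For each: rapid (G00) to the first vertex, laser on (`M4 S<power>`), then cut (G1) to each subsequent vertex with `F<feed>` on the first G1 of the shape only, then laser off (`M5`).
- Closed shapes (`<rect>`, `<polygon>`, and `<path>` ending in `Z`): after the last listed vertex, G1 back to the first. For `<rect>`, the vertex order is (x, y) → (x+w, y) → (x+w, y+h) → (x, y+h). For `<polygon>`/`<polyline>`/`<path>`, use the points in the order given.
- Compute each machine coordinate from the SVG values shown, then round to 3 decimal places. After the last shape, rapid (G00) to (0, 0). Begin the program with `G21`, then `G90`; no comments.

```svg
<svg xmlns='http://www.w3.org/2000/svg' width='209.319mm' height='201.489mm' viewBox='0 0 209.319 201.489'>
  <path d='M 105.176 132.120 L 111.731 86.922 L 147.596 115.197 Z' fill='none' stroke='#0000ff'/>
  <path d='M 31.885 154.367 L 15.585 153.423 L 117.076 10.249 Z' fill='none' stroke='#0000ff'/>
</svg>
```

Since the viewBox matches the mm dimensions, user units are millimetres directly. The only transform is the Y-flip y_m = 201.489 − y_svg.

Shape 1 is a regular polygon drawn with `<path>`. Its stroke #0000ff means engrave at S224, F3905. After flipping Y the toolpath is (105.176,69.369) → (111.731,114.567) → (147.596,86.292) → (105.176,69.369), returning to the start.

Shape 2 is a closed polygon drawn with `<path>`. Its stroke #0000ff means engrave at S224, F3905. After flipping Y the toolpath is (31.885,47.122) → (15.585,48.066) → (117.076,191.240) → (31.885,47.122), returning to the start.

G21
G90
G00 X105.176 Y69.369
M4 S224
G1 X111.731 Y114.567 F3905
G1 X147.596 Y86.292
G1 X105.176 Y69.369
M5
G00 X31.885 Y47.122
M4 S224
G1 X15.585 Y48.066 F3905
G1 X117.076 Y191.240
G1 X31.885 Y47.122
M5
G00 X0.000 Y0.000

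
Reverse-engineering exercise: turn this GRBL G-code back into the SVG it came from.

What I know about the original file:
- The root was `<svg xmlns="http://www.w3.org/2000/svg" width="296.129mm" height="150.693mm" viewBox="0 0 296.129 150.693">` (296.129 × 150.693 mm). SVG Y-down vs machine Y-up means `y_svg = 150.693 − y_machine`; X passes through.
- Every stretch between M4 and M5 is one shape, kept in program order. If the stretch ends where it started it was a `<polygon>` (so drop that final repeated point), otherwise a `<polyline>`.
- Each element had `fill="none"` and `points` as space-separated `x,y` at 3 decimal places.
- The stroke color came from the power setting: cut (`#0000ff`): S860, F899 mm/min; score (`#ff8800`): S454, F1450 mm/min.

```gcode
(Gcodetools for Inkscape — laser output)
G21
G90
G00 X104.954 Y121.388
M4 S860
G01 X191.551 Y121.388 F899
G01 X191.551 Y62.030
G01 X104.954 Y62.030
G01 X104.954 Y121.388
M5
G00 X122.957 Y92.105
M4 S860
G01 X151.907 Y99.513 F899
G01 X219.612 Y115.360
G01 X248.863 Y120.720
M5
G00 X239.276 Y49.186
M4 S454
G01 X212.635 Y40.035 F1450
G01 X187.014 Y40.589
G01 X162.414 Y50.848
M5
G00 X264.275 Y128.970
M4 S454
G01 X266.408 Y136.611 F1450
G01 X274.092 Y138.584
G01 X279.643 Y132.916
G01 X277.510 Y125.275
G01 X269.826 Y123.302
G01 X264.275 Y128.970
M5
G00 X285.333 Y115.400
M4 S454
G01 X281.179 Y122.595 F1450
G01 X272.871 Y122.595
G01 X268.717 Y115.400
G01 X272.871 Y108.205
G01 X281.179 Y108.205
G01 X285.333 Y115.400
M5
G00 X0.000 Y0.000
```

<svg xmlns="http://www.w3.org/2000/svg" width="296.129mm" height="150.693mm" viewBox="0 0 296.129 150.693">
  <polygon points="104.954,29.305 191.551,29.305 191.551,88.663 104.954,88.663" fill="none" stroke="#0000ff"/>
  <polyline points="122.957,58.588 151.907,51.180 219.612,35.333 248.863,29.973" fill="none" stroke="#0000ff"/>
  <polyline points="239.276,101.507 212.635,110.658 187.014,110.104 162.414,99.845" fill="none" stroke="#ff8800"/>
  <polygon points="264.275,21.723 266.408,14.082 274.092,12.109 279.643,17.777 277.510,25.418 269.826,27.391" fill="none" stroke="#ff8800"/>
  <polygon points="285.333,35.293 281.179,28.098 272.871,28.098 268.717,35.293 272.871,42.488 281.179,42.488" fill="none" stroke="#ff8800"/>
</svg>

y_svg = 150.693 − y_m.

[1] S860→`#0000ff` (cut); closed run; points: 104.954,29.305 191.551,29.305 191.551,88.663 104.954,88.663

[2] S860→`#0000ff` (cut); open run; points: 122.957,58.588 151.907,51.180 219.612,35.333 248.863,29.973

[3] S454→`#ff8800` (score); open run; points: 239.276,101.507 212.635,110.658 187.014,110.104 162.414,99.845

[4] S454→`#ff8800` (score); closed run; points: 264.275,21.723 266.408,14.082 274.092,12.109 279.643,17.777 277.510,25.418 269.826,27.391

[5] S454→`#ff8800` (score); closed run; points: 285.333,35.293 281.179,28.098 272.871,28.098 268.717,35.293 272.871,42.488 281.179,42.488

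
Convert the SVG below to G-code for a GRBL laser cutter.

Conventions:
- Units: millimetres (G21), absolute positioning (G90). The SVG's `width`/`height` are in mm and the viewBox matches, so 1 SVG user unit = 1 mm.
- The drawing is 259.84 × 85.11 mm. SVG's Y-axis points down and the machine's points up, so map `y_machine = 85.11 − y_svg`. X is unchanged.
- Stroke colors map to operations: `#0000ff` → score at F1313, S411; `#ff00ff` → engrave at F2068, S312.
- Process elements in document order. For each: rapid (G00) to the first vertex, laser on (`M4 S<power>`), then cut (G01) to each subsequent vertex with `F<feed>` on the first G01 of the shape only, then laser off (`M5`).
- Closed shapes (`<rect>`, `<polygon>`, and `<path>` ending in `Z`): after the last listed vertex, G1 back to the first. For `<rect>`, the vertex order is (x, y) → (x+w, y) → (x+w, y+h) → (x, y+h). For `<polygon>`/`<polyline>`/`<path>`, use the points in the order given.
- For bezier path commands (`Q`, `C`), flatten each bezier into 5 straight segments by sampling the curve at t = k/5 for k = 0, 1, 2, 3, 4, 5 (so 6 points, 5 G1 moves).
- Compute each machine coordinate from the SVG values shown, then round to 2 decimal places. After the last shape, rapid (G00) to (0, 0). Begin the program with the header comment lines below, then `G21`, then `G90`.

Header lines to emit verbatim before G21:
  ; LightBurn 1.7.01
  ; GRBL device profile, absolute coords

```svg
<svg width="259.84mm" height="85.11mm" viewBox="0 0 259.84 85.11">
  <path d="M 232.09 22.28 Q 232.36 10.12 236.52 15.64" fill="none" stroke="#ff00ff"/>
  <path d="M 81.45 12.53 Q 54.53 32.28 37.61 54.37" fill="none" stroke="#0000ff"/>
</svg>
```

viewBox `0 0 259.84 85.11` with mm width/height → 1 unit = 1 mm. Flip: y_m = 85.11 − y_svg.

**Shape 1** — `<path>` quadratic bezier, stroke `#ff00ff` → engrave (S312, F2068). Control points (SVG): P0=(232.09,22.28), P1=(232.36,10.12), P2=(236.52,15.64); sampled at t=k/5. Machine vertices: (232.09,62.83) → (232.35,66.99) → (232.93,69.73) → (233.81,71.06) → (235.01,70.97) → (236.52,69.47). Open path.

**Shape 2** — `<path>` quadratic bezier, stroke `#0000ff` → score (S411, F1313). Control points (SVG): P0=(81.45,12.53), P1=(54.53,32.28), P2=(37.61,54.37); sampled at t=k/5. Machine vertices: (81.45,72.58) → (71.08,64.59) → (61.51,56.41) → (52.75,48.04) → (44.78,39.48) → (37.61,30.74). Open path.

; LightBurn 1.7.01
; GRBL device profile, absolute coords
G21
G90
G00 X232.09 Y62.83
M4 S312
G01 X232.35 Y66.99 F2068
G01 X232.93 Y69.73
G01 X233.81 Y71.06
G01 X235.01 Y70.97
G01 X236.52 Y69.47
M5
G00 X81.45 Y72.58
M4 S411
G01 X71.08 Y64.59 F1313
G01 X61.51 Y56.41
G01 X52.75 Y48.04
G01 X44.78 Y39.48
G01 X37.61 Y30.74
M5
G00 X0.00 Y0.00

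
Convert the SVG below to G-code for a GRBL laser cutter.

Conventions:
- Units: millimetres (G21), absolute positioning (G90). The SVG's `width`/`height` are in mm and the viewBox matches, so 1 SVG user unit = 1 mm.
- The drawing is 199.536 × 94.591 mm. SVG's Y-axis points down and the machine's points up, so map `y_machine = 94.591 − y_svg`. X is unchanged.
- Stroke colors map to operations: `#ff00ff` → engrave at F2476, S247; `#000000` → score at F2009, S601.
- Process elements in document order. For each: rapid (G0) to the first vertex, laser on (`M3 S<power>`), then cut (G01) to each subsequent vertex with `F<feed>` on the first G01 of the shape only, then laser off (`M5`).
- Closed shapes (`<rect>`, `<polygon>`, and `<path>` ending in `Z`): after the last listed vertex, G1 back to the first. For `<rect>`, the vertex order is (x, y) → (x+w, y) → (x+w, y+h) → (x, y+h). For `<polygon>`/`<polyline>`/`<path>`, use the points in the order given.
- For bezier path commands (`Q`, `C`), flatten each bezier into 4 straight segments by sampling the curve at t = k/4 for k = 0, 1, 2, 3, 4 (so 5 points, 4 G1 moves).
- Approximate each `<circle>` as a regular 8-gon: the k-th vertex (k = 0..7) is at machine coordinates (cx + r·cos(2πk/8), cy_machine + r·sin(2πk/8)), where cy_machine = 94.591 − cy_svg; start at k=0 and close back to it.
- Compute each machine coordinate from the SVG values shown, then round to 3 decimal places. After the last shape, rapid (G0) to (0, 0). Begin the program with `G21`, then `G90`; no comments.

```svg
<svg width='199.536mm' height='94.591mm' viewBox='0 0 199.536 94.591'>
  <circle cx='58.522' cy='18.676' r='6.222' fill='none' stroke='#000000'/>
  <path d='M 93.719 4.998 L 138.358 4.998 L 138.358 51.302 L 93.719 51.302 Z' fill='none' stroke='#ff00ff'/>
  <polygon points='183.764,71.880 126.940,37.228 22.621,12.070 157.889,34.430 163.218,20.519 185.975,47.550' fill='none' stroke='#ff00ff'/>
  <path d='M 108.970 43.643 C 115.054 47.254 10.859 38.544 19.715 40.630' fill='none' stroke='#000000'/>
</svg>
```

1 u = 1 mm; y_m = 94.591 − y.

[1] `<circle>` circle, #000000→score S601 F2009: (64.744,75.915) → (62.922,80.315) → (58.522,82.137) → (54.122,80.315) → (52.300,75.915) → (54.122,71.515) → (58.522,69.693) → (62.922,71.515) → (64.744,75.915) (closed)

[2] `<path>` rectangle, #ff00ff→engrave S247 F2476: (93.719,89.593) → (138.358,89.593) → (138.358,43.289) → (93.719,43.289) → (93.719,89.593) (closed)

[3] `<polygon>` closed polygon, #ff00ff→engrave S247 F2476: (183.764,22.711) → (126.940,57.363) → (22.621,82.521) → (157.889,60.161) → (163.218,74.072) → (185.975,47.041) → (183.764,22.711) (closed)

[4] `<path>` cubic bezier, #000000→score S601 F2009: (108.970,50.948) → (96.345,50.189) → (63.303,51.883) → (30.781,53.862) → (19.715,53.961)

G21
G90
G0 X64.744 Y75.915
M3 S601
G01 X62.922 Y80.315 F2009
G01 X58.522 Y82.137
G01 X54.122 Y80.315
G01 X52.300 Y75.915
G01 X54.122 Y71.515
G01 X58.522 Y69.693
G01 X62.922 Y71.515
G01 X64.744 Y75.915
M5
G0 X93.719 Y89.593
M3 S247
G01 X138.358 Y89.593 F2476
G01 X138.358 Y43.289
G01 X93.719 Y43.289
G01 X93.719 Y89.593
M5
G0 X183.764 Y22.711
M3 S247
G01 X126.940 Y57.363 F2476
G01 X22.621 Y82.521
G01 X157.889 Y60.161
G01 X163.218 Y74.072
G01 X185.975 Y47.041
G01 X183.764 Y22.711
M5
G0 X108.970 Y50.948
M3 S601
G01 X96.345 Y50.189 F2009
G01 X63.303 Y51.883
G01 X30.781 Y53.862
G01 X19.715 Y53.961
M5
G0 X0.000 Y0.000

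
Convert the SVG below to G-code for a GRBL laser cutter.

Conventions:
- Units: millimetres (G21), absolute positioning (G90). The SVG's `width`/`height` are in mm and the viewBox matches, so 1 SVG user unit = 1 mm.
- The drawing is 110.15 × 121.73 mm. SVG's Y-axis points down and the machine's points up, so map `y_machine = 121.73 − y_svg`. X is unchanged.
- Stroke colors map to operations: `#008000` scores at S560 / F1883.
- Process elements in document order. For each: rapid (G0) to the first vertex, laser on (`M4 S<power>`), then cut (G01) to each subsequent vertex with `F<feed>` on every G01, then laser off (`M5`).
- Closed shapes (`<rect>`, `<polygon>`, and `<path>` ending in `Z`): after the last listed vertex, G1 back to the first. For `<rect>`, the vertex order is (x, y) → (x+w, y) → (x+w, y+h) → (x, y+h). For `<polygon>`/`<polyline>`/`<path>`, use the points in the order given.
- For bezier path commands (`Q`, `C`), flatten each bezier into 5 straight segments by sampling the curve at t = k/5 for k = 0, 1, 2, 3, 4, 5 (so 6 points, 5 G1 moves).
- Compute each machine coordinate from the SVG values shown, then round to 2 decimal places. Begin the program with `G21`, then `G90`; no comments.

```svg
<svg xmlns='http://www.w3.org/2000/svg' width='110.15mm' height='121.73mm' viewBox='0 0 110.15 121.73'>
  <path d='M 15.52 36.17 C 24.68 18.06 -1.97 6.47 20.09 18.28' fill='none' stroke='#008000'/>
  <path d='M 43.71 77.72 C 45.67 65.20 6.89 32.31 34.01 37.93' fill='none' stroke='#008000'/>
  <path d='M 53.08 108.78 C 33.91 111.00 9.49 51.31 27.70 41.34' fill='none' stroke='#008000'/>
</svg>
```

viewBox `0 0 110.15 121.73` with mm width/height → 1 unit = 1 mm. Flip: y_m = 121.73 − y_svg.

**Shape 1** — `<path>` cubic bezier, stroke `#008000` → score (S560, F1883). Control points (SVG): P0=(15.52,36.17), P1=(24.68,18.06), P2=(-1.97,6.47), P3=(20.09,18.28); sampled at t=k/5. Machine vertices: (15.52,85.56) → (17.39,95.51) → (14.73,103.08) → (11.59,107.47) → (12.02,107.86) → (20.09,103.45). Open path.

**Shape 2** — `<path>` cubic bezier, stroke `#008000` → score (S560, F1883). Control points (SVG): P0=(43.71,77.72), P1=(45.67,65.20), P2=(6.89,32.31), P3=(34.01,37.93); sampled at t=k/5. Machine vertices: (43.71,44.01) → (40.85,53.50) → (33.33,65.04) → (26.27,75.83) → (24.79,83.02) → (34.01,83.80). Open path.

**Shape 3** — `<path>` cubic bezier, stroke `#008000` → score (S560, F1883). Control points (SVG): P0=(53.08,108.78), P1=(33.91,111.00), P2=(9.49,51.31), P3=(27.70,41.34); sampled at t=k/5. Machine vertices: (53.08,12.95) → (41.33,18.15) → (30.62,32.86) → (23.25,51.70) → (21.51,69.33) → (27.70,80.39). Open path.

G21
G90
G0 X15.52 Y85.56
M4 S560
G01 X17.39 Y95.51 F1883
G01 X14.73 Y103.08 F1883
G01 X11.59 Y107.47 F1883
G01 X12.02 Y107.86 F1883
G01 X20.09 Y103.45 F1883
M5
G0 X43.71 Y44.01
M4 S560
G01 X40.85 Y53.50 F1883
G01 X33.33 Y65.04 F1883
G01 X26.27 Y75.83 F1883
G01 X24.79 Y83.02 F1883
G01 X34.01 Y83.80 F1883
M5
G0 X53.08 Y12.95
M4 S560
G01 X41.33 Y18.15 F1883
G01 X30.62 Y32.86 F1883
G01 X23.25 Y51.70 F1883
G01 X21.51 Y69.33 F1883
G01 X27.70 Y80.39 F1883
M5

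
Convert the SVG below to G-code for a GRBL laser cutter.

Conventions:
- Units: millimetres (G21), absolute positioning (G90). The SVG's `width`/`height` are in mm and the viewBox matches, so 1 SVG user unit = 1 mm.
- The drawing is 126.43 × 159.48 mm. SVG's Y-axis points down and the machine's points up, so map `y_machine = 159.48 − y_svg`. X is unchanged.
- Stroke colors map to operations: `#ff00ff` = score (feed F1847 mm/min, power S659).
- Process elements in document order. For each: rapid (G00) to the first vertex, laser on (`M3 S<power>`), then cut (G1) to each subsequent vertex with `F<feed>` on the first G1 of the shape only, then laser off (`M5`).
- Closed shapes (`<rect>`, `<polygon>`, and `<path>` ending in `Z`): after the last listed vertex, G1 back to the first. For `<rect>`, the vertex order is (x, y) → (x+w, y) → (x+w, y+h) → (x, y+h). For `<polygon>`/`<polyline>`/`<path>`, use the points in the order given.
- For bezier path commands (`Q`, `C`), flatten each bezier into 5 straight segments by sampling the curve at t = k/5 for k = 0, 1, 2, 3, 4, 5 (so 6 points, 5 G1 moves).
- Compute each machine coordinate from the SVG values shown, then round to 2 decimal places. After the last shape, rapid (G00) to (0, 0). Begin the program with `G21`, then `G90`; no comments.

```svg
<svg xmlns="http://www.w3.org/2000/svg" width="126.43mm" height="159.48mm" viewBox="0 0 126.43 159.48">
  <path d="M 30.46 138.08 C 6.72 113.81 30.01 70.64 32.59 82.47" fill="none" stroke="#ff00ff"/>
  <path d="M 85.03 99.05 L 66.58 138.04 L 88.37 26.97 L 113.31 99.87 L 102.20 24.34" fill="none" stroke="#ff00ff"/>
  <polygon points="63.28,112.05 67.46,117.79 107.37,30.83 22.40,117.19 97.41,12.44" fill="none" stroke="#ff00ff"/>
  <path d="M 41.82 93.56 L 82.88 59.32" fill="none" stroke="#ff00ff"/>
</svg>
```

G21
G90
G00 X30.46 Y21.40
M3 S659
G1 X21.32 Y37.64 F1847
G1 X20.21 Y54.87
G1 X23.89 Y69.54
G1 X29.10 Y78.10
G1 X32.59 Y77.01
M5
G00 X85.03 Y60.43
M3 S659
G1 X66.58 Y21.44 F1847
G1 X88.37 Y132.51
G1 X113.31 Y59.61
G1 X102.20 Y135.14
M5
G00 X63.28 Y47.43
M3 S659
G1 X67.46 Y41.69 F1847
G1 X107.37 Y128.65
G1 X22.40 Y42.29
G1 X97.41 Y147.04
G1 X63.28 Y47.43
M5
G00 X41.82 Y65.92
M3 S659
G1 X82.88 Y100.16 F1847
M5
G00 X0.00 Y0.00

viewBox `0 0 126.43 159.48` with mm width/height → 1 unit = 1 mm. Flip: y_m = 159.48 − y_svg.

**Shape 1** — `<path>` cubic bezier, stroke `#ff00ff` → score (S659, F1847). Control points (SVG): P0=(30.46,138.08), P1=(6.72,113.81), P2=(30.01,70.64), P3=(32.59,82.47); sampled at t=k/5. Machine vertices: (30.46,21.40) → (21.32,37.64) → (20.21,54.87) → (23.89,69.54) → (29.10,78.10) → (32.59,77.01). Open path.

**Shape 2** — `<path>` open polyline, stroke `#ff00ff` → score (S659, F1847). Machine vertices: (85.03,60.43) → (66.58,21.44) → (88.37,132.51) → (113.31,59.61) → (102.20,135.14). Open path.

**Shape 3** — `<polygon>` closed polygon, stroke `#ff00ff` → score (S659, F1847). Machine vertices: (63.28,47.43) → (67.46,41.69) → (107.37,128.65) → (22.40,42.29) → (97.41,147.04) → (63.28,47.43). Closed: final G1 returns to the first vertex.

**Shape 4** — `<path>` line segment, stroke `#ff00ff` → score (S659, F1847). Machine vertices: (41.82,65.92) → (82.88,100.16). Open path.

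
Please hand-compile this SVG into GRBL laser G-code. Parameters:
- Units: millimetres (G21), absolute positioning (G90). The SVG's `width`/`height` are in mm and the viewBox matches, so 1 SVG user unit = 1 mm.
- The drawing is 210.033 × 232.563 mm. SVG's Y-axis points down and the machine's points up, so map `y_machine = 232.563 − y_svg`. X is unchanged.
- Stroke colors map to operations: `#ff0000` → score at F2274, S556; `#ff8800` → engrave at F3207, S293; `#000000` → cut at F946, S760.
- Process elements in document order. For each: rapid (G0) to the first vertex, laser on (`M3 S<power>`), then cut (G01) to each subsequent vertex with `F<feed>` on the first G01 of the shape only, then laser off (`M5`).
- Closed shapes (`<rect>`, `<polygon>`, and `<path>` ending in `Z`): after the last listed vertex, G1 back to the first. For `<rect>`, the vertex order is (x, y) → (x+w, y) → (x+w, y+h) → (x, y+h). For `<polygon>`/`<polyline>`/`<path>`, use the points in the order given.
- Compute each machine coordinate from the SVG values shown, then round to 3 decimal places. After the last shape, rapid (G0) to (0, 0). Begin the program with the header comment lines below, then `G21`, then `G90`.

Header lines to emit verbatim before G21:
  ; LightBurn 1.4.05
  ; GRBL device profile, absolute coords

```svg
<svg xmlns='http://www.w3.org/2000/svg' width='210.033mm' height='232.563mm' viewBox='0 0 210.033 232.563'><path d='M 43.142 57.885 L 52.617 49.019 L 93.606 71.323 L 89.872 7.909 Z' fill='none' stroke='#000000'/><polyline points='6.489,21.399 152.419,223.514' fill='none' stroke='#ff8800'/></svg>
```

Since the viewBox matches the mm dimensions, user units are millimetres directly. The only transform is the Y-flip y_m = 232.563 − y_svg.

Shape 1 is a closed polygon drawn with `<path>`. Its stroke #000000 means cut at S760, F946. After flipping Y the toolpath is (43.142,174.678) → (52.617,183.544) → (93.606,161.240) → (89.872,224.654) → (43.142,174.678), returning to the start.

Shape 2 is a line segment drawn with `<polyline>`. Its stroke #ff8800 means engrave at S293, F3207. After flipping Y the toolpath is (6.489,211.164) → (152.419,9.049).

; LightBurn 1.4.05
; GRBL device profile, absolute coords
G21
G90
G0 X43.142 Y174.678
M3 S760
G01 X52.617 Y183.544 F946
G01 X93.606 Y161.240
G01 X89.872 Y224.654
G01 X43.142 Y174.678
M5
G0 X6.489 Y211.164
M3 S293
G01 X152.419 Y9.049 F3207
M5
G0 X0.000 Y0.000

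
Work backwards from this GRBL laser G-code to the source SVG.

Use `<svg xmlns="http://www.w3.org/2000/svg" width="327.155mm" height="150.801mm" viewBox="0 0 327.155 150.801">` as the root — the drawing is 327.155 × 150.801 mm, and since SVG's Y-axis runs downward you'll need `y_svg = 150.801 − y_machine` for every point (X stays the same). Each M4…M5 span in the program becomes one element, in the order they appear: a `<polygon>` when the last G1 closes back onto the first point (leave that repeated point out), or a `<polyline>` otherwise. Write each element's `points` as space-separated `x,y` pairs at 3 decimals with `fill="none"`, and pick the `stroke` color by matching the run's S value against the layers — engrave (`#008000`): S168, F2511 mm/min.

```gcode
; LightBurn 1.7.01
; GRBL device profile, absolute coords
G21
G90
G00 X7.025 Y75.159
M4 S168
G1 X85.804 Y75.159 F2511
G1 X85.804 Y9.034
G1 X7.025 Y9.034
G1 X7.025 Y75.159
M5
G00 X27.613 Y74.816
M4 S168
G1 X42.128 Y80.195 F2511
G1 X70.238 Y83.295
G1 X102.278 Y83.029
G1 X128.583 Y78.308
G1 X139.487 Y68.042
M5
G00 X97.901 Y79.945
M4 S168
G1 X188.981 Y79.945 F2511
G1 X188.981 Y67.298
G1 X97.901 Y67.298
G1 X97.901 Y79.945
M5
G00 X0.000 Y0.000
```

<svg xmlns="http://www.w3.org/2000/svg" width="327.155mm" height="150.801mm" viewBox="0 0 327.155 150.801">
  <polygon points="7.025,75.642 85.804,75.642 85.804,141.767 7.025,141.767" fill="none" stroke="#008000"/>
  <polyline points="27.613,75.985 42.128,70.606 70.238,67.506 102.278,67.772 128.583,72.493 139.487,82.759" fill="none" stroke="#008000"/>
  <polygon points="97.901,70.856 188.981,70.856 188.981,83.503 97.901,83.503" fill="none" stroke="#008000"/>
</svg>

y_svg = 150.801 − y_m. Every run uses S168, so all elements get stroke `#008000` (engrave).

[1] closed run; points: 7.025,75.642 85.804,75.642 85.804,141.767 7.025,141.767

[2] open run; points: 27.613,75.985 42.128,70.606 70.238,67.506 102.278,67.772 128.583,72.493 139.487,82.759

[3] closed run; points: 97.901,70.856 188.981,70.856 188.981,83.503 97.901,83.503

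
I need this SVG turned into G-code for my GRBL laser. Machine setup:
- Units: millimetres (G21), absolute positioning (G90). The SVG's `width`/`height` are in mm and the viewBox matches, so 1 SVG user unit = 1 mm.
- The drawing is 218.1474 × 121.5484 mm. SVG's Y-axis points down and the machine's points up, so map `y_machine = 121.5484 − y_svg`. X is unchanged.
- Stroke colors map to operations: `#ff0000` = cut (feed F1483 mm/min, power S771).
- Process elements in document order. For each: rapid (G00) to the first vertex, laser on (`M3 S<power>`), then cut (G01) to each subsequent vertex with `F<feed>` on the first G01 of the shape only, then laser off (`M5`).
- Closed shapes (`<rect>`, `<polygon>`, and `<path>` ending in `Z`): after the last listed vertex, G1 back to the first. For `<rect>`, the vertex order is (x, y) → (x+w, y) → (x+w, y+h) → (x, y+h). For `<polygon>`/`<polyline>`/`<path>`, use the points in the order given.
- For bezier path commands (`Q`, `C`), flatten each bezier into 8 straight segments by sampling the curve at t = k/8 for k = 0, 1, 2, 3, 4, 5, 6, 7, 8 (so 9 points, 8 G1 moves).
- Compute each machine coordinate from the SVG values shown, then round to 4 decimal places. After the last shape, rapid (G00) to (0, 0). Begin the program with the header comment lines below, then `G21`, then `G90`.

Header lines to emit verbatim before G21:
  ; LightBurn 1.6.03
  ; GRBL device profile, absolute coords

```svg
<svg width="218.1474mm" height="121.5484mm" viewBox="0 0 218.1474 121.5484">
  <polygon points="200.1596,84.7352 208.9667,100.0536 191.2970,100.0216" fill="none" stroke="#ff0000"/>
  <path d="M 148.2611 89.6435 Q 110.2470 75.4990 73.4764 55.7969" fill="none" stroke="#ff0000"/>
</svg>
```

viewBox `0 0 218.1474 121.5484` with mm width/height → 1 unit = 1 mm. Flip: y_m = 121.5484 − y_svg.

**Shape 1** — `<polygon>` regular polygon, stroke `#ff0000` → cut (S771, F1483). Machine vertices: (200.1596,36.8132) → (208.9667,21.4948) → (191.2970,21.5268) → (200.1596,36.8132). Closed: final G1 returns to the first vertex.

**Shape 2** — `<path>` quadratic bezier, stroke `#ff0000` → cut (S771, F1483). Control points (SVG): P0=(148.2611,89.6435), P1=(110.2470,75.4990), P2=(73.4764,55.7969); sampled at t=k/8. Machine vertices: (148.2611,31.9049) → (138.7770,35.5279) → (129.3318,39.3245) → (119.9254,43.2948) → (110.5579,47.4388) → (101.2292,51.7565) → (91.9394,56.2478) → (82.6885,60.9128) → (73.4764,65.7515). Open path.

; LightBurn 1.6.03
; GRBL device profile, absolute coords
G21
G90
G00 X200.1596 Y36.8132
M3 S771
G01 X208.9667 Y21.4948 F1483
G01 X191.2970 Y21.5268
G01 X200.1596 Y36.8132
M5
G00 X148.2611 Y31.9049
M3 S771
G01 X138.7770 Y35.5279 F1483
G01 X129.3318 Y39.3245
G01 X119.9254 Y43.2948
G01 X110.5579 Y47.4388
G01 X101.2292 Y51.7565
G01 X91.9394 Y56.2478
G01 X82.6885 Y60.9128
G01 X73.4764 Y65.7515
M5
G00 X0.0000 Y0.0000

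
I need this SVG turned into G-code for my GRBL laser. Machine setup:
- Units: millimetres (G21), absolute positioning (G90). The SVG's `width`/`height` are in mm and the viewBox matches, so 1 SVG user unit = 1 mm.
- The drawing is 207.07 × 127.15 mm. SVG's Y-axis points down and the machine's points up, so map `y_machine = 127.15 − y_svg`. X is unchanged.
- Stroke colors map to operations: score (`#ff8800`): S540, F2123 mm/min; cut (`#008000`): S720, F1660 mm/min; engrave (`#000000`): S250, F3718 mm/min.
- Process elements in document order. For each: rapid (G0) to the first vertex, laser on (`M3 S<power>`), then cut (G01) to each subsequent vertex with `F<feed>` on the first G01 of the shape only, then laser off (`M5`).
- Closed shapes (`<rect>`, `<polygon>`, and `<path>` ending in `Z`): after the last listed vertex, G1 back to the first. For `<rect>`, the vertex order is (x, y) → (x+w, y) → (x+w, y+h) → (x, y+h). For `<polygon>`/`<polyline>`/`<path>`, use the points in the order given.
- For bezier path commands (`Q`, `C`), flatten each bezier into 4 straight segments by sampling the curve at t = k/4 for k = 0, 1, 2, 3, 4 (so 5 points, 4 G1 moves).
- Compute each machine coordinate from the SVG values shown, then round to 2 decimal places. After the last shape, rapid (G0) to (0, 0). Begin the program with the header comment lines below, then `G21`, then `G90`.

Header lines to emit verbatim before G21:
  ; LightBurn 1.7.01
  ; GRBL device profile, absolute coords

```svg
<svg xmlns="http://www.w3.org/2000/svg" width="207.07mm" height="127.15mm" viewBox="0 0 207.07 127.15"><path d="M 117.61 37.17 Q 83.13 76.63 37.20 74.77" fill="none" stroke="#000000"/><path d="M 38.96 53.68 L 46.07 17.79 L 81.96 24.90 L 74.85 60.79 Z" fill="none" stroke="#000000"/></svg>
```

1 u = 1 mm; y_m = 127.15 − y.

[1] `<path>` quadratic bezier, #000000→engrave S250 F3718: (117.61,89.98) → (99.65,72.83) → (80.27,60.85) → (59.45,54.03) → (37.20,52.38)

[2] `<path>` regular polygon, #000000→engrave S250 F3718: (38.96,73.47) → (46.07,109.36) → (81.96,102.25) → (74.85,66.36) → (38.96,73.47) (closed)

; LightBurn 1.7.01
; GRBL device profile, absolute coords
G21
G90
G0 X117.61 Y89.98
M3 S250
G01 X99.65 Y72.83 F3718
G01 X80.27 Y60.85
G01 X59.45 Y54.03
G01 X37.20 Y52.38
M5
G0 X38.96 Y73.47
M3 S250
G01 X46.07 Y109.36 F3718
G01 X81.96 Y102.25
G01 X74.85 Y66.36
G01 X38.96 Y73.47
M5
G0 X0.00 Y0.00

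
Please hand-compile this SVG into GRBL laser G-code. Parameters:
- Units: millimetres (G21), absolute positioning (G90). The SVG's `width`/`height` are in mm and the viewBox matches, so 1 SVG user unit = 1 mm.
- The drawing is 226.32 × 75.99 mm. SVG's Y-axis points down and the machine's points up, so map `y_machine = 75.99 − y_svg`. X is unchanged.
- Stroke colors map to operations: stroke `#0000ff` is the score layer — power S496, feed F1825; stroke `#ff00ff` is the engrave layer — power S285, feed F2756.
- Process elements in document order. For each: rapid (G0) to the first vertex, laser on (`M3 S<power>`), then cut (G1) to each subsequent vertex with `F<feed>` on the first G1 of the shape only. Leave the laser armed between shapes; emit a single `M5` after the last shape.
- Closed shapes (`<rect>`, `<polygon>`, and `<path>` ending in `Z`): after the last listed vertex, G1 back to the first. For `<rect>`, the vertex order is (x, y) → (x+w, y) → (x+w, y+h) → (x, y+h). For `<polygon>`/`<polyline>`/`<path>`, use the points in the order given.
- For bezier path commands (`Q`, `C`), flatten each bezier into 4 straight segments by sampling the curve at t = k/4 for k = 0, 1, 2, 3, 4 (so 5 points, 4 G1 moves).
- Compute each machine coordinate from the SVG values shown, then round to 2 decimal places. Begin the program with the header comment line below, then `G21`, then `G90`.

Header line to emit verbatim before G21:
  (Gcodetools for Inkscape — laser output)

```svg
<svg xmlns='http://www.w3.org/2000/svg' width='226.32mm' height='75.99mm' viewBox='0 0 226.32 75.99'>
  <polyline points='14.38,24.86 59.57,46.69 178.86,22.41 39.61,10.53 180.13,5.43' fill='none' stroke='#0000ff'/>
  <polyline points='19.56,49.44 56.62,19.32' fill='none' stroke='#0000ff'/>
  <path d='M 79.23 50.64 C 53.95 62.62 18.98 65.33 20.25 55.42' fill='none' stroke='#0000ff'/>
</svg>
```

(Gcodetools for Inkscape — laser output)
G21
G90
G0 X14.38 Y51.13
M3 S496
G1 X59.57 Y29.30 F1825
G1 X178.86 Y53.58
G1 X39.61 Y65.46
G1 X180.13 Y70.56
G0 X19.56 Y26.55
M3 S496
G1 X56.62 Y56.67 F1825
G0 X79.23 Y25.35
M3 S496
G1 X59.17 Y18.16 F1825
G1 X39.78 Y14.75
G1 X25.37 Y15.45
G1 X20.25 Y20.57
M5

Since the viewBox matches the mm dimensions, user units are millimetres directly. The only transform is the Y-flip y_m = 75.99 − y_svg.

Shape 1 is a open polyline drawn with `<polyline>`. Its stroke #0000ff means score at S496, F1825. After flipping Y the toolpath is (14.38,51.13) → (59.57,29.30) → (178.86,53.58) → (39.61,65.46) → (180.13,70.56).

Shape 2 is a line segment drawn with `<polyline>`. Its stroke #0000ff means score at S496, F1825. After flipping Y the toolpath is (19.56,26.55) → (56.62,56.67).

Shape 3 is a cubic bezier drawn with `<path>`. Its stroke #0000ff means score at S496, F1825. After flipping Y the toolpath is (79.23,25.35) → (59.17,18.16) → (39.78,14.75) → (25.37,15.45) → (20.25,20.57).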